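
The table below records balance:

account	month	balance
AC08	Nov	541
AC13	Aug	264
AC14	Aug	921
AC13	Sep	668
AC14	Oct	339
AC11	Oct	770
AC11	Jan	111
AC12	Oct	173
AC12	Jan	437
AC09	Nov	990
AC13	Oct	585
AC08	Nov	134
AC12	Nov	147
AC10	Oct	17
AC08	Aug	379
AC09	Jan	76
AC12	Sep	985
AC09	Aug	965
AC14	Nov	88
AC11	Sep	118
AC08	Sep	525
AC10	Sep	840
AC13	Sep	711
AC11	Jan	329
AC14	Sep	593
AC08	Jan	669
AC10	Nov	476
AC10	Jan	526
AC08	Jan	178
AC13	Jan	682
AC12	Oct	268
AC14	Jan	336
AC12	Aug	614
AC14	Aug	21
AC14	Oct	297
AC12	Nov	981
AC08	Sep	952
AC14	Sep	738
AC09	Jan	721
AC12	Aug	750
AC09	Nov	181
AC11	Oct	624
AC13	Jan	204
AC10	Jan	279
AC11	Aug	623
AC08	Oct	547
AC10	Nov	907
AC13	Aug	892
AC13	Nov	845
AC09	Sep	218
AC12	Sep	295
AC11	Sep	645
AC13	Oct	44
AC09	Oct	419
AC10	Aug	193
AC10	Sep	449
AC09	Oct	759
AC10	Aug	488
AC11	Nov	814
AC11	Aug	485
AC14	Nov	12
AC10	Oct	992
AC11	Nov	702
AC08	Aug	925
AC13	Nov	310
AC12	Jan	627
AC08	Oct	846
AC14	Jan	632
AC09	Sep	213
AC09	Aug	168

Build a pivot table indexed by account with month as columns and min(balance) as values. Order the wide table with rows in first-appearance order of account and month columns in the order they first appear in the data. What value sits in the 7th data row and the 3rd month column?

With rows in first-appearance order of account, row 7 is account=AC10. month columns in first-appearance order: Nov, Aug, Sep, Oct, Jan; column 3 is Sep.
Long rows with account=AC10, month=Sep: min(840, 449) = 449.

449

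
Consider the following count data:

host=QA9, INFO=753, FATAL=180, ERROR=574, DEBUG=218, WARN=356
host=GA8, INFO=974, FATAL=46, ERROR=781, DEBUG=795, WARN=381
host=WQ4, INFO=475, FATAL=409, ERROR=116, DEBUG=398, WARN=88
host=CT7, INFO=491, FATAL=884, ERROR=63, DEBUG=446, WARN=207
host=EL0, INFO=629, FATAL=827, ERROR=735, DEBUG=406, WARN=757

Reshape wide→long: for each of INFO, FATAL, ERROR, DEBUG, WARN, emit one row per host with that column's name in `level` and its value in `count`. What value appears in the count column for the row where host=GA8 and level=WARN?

Unpivoting turns each (host, wide-column) pair into one long row.
The wide cell at row GA8, column WARN holds 381, so the long row (GA8, WARN) has count=381.

381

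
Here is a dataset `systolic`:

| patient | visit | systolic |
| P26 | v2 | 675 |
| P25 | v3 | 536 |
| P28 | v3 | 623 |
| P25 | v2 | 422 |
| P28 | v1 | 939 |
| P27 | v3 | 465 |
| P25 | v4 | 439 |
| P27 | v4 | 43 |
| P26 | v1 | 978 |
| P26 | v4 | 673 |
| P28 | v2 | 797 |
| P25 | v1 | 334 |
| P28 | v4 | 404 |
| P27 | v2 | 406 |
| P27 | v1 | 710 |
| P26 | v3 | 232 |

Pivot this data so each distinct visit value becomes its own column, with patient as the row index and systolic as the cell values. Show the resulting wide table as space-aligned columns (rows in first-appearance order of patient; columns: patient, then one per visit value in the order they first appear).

Columns: patient plus the 4 distinct visit values (v2, v3, v1, v4).
For example, row P26 column v2 takes systolic=675 from the long row (P26, v2).

patient  v2   v3   v1   v4 
P26      675  232  978  673
P25      422  536  334  439
P28      797  623  939  404
P27      406  465  710  43 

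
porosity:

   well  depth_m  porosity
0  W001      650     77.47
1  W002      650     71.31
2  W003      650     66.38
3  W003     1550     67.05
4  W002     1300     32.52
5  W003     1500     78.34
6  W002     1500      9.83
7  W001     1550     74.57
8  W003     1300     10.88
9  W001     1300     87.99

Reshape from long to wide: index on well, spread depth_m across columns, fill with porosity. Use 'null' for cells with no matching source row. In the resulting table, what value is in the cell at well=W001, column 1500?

No long-format row has well=W001 and depth_m=1500, so the cell is null.

null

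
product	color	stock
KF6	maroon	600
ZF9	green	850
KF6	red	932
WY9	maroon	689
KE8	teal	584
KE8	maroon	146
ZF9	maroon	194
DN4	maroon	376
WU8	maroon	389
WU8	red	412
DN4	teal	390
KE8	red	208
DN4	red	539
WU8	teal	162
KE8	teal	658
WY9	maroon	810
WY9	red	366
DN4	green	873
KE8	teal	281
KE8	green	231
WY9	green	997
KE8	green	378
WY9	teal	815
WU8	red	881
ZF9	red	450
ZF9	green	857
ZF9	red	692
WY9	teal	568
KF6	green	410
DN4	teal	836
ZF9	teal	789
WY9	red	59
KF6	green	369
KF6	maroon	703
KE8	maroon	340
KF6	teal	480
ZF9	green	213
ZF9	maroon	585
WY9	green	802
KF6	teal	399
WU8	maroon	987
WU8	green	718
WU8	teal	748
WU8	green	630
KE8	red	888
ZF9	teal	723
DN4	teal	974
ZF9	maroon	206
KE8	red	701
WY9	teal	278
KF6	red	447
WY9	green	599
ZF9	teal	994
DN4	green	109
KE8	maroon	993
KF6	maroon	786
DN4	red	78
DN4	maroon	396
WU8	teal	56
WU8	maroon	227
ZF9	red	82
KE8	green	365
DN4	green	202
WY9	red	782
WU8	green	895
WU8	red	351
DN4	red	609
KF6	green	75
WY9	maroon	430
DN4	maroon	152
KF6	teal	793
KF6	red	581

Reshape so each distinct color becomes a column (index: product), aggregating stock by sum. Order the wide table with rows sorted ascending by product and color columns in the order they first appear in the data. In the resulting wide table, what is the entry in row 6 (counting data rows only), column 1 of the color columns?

985

With rows sorted ascending by product, row 6 is product=ZF9. color columns in first-appearance order: maroon, green, red, teal; column 1 is maroon.
Long rows with product=ZF9, color=maroon: 194 + 585 + 206 = 985.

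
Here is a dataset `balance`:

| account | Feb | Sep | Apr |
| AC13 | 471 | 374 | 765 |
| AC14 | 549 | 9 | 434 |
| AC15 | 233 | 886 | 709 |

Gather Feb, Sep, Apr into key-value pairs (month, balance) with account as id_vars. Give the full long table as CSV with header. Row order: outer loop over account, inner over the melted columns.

Each (account, column) pair becomes one row: 3 × 3 = 9 rows.
For example, (AC13, Feb) → balance=471.

account,month,balance
AC13,Feb,471
AC13,Sep,374
AC13,Apr,765
AC14,Feb,549
AC14,Sep,9
AC14,Apr,434
AC15,Feb,233
AC15,Sep,886
AC15,Apr,709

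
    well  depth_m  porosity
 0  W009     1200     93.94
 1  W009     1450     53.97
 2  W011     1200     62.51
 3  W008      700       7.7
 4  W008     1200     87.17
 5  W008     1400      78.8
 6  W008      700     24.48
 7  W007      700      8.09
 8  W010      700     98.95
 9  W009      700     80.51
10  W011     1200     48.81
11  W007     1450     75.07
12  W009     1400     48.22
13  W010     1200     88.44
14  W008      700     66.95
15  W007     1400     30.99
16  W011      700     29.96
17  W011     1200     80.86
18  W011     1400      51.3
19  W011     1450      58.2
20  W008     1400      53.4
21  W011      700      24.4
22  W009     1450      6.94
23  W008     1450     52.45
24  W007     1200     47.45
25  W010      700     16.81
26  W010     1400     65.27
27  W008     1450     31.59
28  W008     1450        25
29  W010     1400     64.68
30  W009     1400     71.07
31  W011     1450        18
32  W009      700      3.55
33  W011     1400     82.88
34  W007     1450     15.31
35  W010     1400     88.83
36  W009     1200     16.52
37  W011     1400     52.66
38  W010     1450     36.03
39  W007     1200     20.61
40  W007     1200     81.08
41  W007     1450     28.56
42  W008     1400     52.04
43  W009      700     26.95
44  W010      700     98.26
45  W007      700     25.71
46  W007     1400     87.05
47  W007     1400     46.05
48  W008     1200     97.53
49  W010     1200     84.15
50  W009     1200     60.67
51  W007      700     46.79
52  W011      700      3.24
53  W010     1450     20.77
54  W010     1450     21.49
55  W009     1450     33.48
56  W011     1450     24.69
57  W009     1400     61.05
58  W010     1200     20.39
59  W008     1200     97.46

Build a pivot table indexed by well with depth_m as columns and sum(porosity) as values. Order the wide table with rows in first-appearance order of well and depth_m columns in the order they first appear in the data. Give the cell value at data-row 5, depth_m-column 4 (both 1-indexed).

With rows in first-appearance order of well, row 5 is well=W010. depth_m columns in first-appearance order: 1200, 1450, 700, 1400; column 4 is 1400.
Long rows with well=W010, depth_m=1400: 65.27 + 64.68 + 88.83 = 218.78.

218.78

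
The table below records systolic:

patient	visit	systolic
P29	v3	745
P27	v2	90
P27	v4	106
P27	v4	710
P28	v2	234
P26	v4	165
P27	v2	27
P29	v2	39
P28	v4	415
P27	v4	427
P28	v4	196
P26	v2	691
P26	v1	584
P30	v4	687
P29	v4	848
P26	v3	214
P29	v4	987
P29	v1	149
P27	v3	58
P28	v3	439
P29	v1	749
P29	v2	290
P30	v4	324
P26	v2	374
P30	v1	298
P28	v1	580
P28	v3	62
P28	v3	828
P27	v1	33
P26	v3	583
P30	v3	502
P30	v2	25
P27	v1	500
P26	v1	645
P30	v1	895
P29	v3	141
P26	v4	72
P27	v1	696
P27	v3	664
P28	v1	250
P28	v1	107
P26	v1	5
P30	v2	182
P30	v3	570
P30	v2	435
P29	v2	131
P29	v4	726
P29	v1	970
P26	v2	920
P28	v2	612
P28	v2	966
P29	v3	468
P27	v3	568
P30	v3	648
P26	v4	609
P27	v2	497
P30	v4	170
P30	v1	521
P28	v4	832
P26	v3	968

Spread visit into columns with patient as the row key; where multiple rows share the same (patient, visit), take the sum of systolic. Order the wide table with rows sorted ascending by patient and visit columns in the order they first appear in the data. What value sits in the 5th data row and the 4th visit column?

1714

With rows sorted ascending by patient, row 5 is patient=P30. visit columns in first-appearance order: v3, v2, v4, v1; column 4 is v1.
Long rows with patient=P30, visit=v1: 298 + 895 + 521 = 1714.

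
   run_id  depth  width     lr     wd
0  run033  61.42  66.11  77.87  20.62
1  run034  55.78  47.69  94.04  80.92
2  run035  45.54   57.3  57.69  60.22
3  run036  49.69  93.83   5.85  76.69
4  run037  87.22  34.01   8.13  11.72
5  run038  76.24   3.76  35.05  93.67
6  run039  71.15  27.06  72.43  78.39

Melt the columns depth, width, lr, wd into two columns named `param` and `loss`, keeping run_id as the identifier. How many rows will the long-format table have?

28

7 run_id values × 4 melted columns = 28 rows.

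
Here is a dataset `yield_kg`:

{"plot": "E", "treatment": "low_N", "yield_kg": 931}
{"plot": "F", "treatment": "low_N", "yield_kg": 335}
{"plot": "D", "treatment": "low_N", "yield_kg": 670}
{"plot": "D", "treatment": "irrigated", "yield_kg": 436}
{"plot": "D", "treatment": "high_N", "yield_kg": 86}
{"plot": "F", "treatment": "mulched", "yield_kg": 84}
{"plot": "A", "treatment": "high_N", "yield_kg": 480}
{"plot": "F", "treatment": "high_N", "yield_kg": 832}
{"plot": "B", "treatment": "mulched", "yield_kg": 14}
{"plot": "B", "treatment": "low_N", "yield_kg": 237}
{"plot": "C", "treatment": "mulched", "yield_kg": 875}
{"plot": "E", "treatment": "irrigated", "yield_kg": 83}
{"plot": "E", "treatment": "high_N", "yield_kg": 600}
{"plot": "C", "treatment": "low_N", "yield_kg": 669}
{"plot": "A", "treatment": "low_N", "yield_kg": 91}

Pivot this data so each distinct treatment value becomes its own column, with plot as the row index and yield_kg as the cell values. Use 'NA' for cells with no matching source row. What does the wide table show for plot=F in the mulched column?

84

The long row with plot=F, treatment=mulched has yield_kg=84.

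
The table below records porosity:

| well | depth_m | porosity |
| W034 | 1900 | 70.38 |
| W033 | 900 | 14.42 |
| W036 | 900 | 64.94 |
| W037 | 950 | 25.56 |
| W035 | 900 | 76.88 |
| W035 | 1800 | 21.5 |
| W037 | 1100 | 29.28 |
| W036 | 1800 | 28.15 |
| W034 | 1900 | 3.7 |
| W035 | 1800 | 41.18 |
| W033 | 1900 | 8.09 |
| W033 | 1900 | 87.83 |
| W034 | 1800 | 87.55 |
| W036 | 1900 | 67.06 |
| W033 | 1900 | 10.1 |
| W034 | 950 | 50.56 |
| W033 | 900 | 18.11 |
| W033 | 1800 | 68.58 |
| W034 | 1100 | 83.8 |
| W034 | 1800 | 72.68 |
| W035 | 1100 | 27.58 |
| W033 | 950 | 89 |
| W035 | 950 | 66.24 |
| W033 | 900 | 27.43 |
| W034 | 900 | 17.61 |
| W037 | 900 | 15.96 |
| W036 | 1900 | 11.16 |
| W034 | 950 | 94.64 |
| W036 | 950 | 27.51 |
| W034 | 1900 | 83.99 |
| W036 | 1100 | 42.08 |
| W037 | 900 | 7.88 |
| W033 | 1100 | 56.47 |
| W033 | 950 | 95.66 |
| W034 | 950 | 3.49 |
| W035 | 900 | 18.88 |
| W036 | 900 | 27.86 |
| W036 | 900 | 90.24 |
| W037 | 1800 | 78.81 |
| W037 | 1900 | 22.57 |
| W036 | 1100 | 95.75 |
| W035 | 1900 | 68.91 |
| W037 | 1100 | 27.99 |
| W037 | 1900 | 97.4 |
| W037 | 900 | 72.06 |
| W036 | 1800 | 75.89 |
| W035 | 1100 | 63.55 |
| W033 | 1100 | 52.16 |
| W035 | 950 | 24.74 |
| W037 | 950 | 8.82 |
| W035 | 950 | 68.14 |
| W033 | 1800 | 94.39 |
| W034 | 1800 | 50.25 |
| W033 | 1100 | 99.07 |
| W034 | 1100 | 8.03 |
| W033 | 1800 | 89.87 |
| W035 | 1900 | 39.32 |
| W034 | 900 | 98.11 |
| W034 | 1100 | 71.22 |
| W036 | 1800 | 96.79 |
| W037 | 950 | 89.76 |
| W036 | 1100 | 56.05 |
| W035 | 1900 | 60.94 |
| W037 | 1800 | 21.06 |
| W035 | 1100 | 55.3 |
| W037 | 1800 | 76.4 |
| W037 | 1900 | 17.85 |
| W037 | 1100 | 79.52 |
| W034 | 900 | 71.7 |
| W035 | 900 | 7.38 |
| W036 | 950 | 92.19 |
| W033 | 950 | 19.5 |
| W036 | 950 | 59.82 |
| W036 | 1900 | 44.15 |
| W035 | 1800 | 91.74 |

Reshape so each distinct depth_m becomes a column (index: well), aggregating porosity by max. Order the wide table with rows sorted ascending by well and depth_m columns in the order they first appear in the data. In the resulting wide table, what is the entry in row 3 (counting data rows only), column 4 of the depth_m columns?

With rows sorted ascending by well, row 3 is well=W035. depth_m columns in first-appearance order: 1900, 900, 950, 1800, 1100; column 4 is 1800.
Long rows with well=W035, depth_m=1800: max(21.5, 41.18, 91.74) = 91.74.

91.74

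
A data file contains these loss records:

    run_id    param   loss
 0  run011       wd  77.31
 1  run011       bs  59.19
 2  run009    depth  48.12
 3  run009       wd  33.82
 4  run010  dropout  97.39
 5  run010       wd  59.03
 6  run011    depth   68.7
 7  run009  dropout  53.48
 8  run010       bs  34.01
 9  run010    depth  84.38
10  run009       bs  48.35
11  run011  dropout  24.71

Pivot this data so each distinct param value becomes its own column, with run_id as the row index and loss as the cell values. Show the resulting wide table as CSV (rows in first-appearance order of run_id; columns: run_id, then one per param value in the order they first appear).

run_id,wd,bs,depth,dropout
run011,77.31,59.19,68.7,24.71
run009,33.82,48.35,48.12,53.48
run010,59.03,34.01,84.38,97.39

Columns: run_id plus the 4 distinct param values (wd, bs, depth, dropout).
For example, row run011 column wd takes loss=77.31 from the long row (run011, wd).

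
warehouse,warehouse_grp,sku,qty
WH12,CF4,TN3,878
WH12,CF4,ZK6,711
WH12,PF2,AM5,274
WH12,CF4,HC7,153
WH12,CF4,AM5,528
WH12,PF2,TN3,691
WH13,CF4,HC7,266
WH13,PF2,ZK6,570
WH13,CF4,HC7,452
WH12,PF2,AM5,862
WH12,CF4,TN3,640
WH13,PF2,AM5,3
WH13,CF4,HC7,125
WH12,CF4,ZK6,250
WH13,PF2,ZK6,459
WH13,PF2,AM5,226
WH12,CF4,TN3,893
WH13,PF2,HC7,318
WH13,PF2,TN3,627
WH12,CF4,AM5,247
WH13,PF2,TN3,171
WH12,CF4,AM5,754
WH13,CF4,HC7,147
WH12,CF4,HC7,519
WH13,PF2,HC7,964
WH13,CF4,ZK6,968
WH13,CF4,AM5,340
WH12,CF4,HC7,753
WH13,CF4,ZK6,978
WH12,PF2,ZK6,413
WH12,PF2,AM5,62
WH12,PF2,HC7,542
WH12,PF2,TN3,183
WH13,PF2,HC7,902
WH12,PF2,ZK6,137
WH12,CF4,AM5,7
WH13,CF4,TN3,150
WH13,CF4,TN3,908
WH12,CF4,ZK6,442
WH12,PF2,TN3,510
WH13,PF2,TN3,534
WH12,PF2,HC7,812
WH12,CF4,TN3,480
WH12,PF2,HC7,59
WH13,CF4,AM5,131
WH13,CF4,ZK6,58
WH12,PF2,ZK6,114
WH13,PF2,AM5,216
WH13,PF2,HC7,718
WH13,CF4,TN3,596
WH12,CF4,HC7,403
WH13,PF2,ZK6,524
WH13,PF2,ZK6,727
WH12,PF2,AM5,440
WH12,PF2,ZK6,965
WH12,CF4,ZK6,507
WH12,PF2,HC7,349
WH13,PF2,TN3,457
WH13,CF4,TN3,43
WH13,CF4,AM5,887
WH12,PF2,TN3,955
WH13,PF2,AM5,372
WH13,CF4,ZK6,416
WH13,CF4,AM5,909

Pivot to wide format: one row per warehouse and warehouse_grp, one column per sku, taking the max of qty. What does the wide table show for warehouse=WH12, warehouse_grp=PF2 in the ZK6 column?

Rows with warehouse=WH12, warehouse_grp=PF2 and sku=ZK6: qty values are 413, 137, 114, 965.
max(413, 137, 114, 965) = 965.

965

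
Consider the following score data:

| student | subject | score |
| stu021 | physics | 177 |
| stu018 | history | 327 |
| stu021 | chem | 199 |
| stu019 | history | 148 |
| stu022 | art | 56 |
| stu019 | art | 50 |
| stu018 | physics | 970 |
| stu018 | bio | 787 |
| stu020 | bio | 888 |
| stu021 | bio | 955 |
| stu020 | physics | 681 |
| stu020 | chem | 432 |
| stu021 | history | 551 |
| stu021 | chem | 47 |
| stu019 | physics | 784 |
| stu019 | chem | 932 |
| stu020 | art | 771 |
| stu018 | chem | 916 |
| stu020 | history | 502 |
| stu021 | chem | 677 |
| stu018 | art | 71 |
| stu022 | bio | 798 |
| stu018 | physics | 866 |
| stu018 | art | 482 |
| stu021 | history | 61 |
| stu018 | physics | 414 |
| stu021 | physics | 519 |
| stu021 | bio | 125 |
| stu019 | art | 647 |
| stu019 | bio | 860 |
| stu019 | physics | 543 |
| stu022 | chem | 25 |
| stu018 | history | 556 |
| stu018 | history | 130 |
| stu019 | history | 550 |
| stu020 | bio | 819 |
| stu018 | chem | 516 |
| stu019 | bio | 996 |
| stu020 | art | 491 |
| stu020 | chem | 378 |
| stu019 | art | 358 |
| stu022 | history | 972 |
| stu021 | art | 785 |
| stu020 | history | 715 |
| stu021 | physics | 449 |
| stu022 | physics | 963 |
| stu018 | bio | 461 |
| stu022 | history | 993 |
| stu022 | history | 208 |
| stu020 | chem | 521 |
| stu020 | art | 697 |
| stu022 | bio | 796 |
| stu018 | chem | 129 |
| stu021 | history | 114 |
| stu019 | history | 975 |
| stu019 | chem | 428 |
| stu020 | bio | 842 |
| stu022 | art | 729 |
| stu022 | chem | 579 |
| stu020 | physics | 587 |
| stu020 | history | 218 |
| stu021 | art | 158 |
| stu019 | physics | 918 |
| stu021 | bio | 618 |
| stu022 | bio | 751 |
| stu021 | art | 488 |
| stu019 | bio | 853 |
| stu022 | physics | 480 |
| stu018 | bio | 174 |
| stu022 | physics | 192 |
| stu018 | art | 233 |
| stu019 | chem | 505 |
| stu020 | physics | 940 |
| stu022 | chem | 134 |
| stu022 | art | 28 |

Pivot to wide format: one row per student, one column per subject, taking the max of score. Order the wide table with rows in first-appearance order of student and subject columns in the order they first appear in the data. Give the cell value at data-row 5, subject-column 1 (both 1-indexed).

940

With rows in first-appearance order of student, row 5 is student=stu020. subject columns in first-appearance order: physics, history, chem, art, bio; column 1 is physics.
Long rows with student=stu020, subject=physics: max(681, 587, 940) = 940.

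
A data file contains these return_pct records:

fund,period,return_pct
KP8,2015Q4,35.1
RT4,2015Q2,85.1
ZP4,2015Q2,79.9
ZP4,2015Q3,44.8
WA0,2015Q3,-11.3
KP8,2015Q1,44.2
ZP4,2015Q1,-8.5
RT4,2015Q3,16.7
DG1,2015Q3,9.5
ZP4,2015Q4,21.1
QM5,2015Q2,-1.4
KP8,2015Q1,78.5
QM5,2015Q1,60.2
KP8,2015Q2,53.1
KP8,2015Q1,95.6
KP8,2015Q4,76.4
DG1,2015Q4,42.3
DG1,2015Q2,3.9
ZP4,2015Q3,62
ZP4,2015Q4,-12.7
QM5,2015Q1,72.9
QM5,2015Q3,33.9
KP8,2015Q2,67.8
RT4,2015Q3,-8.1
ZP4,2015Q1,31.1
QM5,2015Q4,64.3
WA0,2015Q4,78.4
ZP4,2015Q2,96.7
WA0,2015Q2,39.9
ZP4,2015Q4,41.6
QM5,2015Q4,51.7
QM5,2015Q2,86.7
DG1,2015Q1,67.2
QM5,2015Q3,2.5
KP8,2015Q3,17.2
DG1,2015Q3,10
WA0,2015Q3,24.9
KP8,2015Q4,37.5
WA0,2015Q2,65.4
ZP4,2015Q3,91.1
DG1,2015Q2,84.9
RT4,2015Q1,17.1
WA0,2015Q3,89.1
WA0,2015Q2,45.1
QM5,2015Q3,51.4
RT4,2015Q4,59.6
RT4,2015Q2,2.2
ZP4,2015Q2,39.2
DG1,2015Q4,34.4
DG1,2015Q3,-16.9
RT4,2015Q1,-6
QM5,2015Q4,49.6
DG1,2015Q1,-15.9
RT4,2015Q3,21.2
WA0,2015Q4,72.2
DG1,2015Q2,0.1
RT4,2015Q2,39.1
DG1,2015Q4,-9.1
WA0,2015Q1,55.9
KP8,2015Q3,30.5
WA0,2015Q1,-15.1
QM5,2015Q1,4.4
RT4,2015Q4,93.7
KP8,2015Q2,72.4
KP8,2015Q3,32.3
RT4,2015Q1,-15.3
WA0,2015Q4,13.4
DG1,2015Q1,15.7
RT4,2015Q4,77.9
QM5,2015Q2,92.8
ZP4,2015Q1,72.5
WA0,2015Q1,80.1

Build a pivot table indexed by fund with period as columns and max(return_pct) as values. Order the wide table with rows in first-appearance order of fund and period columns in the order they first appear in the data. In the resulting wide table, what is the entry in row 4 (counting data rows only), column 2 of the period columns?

65.4

With rows in first-appearance order of fund, row 4 is fund=WA0. period columns in first-appearance order: 2015Q4, 2015Q2, 2015Q3, 2015Q1; column 2 is 2015Q2.
Long rows with fund=WA0, period=2015Q2: max(39.9, 65.4, 45.1) = 65.4.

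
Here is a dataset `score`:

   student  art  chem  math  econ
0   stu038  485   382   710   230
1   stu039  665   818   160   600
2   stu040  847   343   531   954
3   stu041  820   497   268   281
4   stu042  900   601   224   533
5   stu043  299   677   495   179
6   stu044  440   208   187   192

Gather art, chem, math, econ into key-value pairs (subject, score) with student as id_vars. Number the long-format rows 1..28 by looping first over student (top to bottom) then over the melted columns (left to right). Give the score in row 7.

28 rows total (7 × 4). Row 7: index ⌊(7-1)/4⌋ = 1 into student → stu039; (7-1) mod 4 = 2 into the melted columns → math.
So row 7 is (stu039, math, 160); score = 160.

160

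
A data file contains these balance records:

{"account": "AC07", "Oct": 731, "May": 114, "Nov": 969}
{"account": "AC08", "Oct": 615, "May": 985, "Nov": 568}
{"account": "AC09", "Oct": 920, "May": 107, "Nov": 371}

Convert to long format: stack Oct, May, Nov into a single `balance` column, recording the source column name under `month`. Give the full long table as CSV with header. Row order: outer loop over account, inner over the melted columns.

Each (account, column) pair becomes one row: 3 × 3 = 9 rows.
For example, (AC07, Oct) → balance=731.

account,month,balance
AC07,Oct,731
AC07,May,114
AC07,Nov,969
AC08,Oct,615
AC08,May,985
AC08,Nov,568
AC09,Oct,920
AC09,May,107
AC09,Nov,371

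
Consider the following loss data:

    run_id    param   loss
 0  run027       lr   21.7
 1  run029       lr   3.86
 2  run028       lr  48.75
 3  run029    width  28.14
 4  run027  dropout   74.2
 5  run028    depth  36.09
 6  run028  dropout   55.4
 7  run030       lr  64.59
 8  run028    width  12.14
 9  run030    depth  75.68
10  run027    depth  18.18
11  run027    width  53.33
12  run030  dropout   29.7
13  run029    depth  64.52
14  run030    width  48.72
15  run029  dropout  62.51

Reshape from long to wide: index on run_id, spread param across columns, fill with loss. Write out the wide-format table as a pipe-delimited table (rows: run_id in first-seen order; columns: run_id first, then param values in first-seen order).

| run_id | lr | width | dropout | depth |
| run027 | 21.7 | 53.33 | 74.2 | 18.18 |
| run029 | 3.86 | 28.14 | 62.51 | 64.52 |
| run028 | 48.75 | 12.14 | 55.4 | 36.09 |
| run030 | 64.59 | 48.72 | 29.7 | 75.68 |

Columns: run_id plus the 4 distinct param values (lr, width, dropout, depth).
For example, row run027 column lr takes loss=21.7 from the long row (run027, lr).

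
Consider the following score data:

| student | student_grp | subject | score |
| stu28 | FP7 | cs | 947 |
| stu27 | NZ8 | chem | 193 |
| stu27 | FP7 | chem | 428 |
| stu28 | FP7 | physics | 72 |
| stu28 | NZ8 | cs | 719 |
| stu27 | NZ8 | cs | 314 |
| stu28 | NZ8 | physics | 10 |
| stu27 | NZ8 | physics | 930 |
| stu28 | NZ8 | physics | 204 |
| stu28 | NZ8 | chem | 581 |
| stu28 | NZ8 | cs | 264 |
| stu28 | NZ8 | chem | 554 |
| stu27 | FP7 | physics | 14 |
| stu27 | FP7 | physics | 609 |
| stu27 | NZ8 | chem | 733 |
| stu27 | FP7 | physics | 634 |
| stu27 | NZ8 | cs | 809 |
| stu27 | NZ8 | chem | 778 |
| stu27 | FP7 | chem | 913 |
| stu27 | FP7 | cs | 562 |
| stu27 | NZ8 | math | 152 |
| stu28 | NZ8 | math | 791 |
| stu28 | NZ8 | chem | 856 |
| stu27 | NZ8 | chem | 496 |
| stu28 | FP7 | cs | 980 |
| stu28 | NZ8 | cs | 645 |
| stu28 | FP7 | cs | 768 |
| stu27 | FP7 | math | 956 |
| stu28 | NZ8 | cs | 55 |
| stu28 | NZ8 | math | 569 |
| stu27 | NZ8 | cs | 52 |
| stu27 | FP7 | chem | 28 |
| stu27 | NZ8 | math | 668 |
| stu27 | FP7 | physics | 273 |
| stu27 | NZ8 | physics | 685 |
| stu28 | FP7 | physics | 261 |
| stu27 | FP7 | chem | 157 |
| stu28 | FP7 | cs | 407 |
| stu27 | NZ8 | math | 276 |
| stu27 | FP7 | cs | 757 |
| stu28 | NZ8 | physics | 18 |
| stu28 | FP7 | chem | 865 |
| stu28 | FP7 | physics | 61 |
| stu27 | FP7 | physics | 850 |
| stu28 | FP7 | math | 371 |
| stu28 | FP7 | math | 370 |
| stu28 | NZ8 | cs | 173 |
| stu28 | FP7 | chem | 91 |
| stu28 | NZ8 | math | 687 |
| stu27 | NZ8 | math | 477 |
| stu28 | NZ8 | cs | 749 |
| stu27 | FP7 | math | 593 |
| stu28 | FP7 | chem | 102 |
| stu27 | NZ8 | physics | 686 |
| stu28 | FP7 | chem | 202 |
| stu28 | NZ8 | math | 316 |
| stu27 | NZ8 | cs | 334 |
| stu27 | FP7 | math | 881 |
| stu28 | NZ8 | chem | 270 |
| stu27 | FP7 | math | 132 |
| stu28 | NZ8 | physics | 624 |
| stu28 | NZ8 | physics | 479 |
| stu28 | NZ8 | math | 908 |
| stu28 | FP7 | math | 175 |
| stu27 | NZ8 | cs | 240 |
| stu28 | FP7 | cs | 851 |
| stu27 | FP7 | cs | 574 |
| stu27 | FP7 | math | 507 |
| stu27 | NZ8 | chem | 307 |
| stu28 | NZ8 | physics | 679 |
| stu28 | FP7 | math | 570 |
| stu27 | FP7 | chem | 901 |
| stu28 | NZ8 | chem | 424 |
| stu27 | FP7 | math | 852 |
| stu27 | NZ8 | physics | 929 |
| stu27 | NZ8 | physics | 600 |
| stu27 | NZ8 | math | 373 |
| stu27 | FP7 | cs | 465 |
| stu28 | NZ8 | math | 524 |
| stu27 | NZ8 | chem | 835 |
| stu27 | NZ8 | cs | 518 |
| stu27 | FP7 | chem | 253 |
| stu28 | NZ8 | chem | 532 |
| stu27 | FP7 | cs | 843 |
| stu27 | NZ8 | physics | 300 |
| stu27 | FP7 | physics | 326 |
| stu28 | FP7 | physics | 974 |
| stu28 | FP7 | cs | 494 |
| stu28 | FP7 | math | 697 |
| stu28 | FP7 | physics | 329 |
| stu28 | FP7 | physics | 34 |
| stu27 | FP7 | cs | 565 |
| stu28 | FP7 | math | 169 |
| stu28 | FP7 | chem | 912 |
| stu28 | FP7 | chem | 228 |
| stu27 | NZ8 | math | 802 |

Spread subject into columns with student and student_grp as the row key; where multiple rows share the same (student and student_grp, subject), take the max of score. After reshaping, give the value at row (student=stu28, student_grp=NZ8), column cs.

749

Rows with student=stu28, student_grp=NZ8 and subject=cs: score values are 719, 264, 645, 55, 173, 749.
max(719, 264, 645, 55, 173, 749) = 749.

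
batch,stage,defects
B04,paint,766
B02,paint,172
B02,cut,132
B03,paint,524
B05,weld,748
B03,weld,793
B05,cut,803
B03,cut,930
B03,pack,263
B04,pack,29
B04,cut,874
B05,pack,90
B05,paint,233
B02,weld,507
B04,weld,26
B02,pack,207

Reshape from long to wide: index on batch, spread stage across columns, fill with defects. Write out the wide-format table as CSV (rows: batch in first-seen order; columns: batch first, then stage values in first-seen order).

Columns: batch plus the 4 distinct stage values (paint, cut, weld, pack).
For example, row B04 column paint takes defects=766 from the long row (B04, paint).

batch,paint,cut,weld,pack
B04,766,874,26,29
B02,172,132,507,207
B03,524,930,793,263
B05,233,803,748,90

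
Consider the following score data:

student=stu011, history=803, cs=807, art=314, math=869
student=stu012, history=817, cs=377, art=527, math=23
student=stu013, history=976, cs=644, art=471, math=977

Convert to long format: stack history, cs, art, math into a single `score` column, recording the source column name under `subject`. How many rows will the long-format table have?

3 student values × 4 melted columns = 12 rows.

12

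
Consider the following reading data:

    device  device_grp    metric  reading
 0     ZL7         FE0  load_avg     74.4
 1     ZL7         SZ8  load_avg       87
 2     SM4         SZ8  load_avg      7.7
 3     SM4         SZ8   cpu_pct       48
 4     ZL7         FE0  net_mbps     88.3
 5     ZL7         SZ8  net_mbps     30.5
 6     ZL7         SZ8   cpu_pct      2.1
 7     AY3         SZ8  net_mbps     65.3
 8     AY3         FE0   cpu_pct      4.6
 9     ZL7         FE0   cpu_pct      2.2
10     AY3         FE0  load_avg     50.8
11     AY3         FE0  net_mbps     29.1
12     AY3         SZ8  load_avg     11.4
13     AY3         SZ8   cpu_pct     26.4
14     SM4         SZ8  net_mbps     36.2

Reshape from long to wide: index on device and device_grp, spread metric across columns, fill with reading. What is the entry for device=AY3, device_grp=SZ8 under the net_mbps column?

65.3

Wide layout: rows indexed by device and device_grp, columns are the 3 distinct metric values (load_avg, cpu_pct, net_mbps).
Cell (device=AY3, device_grp=SZ8, metric=net_mbps) draws from the long row where device=AY3, device_grp=SZ8 and metric=net_mbps, which has reading=65.3.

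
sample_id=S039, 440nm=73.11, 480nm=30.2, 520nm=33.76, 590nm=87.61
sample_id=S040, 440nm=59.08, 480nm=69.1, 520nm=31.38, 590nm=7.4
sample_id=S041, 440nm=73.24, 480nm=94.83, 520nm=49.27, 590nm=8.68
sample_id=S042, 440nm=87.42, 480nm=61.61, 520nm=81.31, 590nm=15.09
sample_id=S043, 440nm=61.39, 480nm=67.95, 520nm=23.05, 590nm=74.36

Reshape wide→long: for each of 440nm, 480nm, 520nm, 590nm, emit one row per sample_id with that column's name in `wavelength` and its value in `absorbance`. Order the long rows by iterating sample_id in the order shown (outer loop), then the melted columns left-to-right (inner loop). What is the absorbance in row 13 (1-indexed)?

87.42

20 rows total (5 × 4). Row 13: index ⌊(13-1)/4⌋ = 3 into sample_id → S042; (13-1) mod 4 = 0 into the melted columns → 440nm.
So row 13 is (S042, 440nm, 87.42); absorbance = 87.42.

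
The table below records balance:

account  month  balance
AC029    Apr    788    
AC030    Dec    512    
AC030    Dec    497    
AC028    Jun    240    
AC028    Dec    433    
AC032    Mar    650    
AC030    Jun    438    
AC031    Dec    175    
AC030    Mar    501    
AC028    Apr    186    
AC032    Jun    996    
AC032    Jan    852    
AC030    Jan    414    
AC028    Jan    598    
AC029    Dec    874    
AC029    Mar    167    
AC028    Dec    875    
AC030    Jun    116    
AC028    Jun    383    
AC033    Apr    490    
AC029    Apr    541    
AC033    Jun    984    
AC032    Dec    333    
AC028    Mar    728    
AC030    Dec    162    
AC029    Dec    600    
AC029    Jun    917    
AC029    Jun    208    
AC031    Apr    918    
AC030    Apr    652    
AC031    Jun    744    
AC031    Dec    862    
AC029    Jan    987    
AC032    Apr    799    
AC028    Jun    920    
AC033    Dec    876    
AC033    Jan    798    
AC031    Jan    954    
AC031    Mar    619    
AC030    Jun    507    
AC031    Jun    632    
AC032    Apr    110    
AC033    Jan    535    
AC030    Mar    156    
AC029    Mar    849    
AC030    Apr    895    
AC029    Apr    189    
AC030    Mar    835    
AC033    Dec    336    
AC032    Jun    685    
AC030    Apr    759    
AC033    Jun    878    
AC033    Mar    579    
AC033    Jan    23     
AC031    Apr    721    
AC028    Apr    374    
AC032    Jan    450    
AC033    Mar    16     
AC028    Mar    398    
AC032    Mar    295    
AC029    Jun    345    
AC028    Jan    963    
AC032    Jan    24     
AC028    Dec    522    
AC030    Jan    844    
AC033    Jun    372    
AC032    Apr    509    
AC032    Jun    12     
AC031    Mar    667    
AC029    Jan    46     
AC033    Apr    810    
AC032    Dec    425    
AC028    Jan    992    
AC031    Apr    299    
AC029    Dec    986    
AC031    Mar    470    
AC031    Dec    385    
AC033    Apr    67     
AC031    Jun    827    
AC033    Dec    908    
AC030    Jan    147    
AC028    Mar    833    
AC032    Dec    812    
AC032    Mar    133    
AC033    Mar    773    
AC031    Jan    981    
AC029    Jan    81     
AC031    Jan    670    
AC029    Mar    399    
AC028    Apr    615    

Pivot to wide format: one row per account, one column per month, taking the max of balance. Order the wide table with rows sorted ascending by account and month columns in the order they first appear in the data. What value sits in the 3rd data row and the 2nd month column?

With rows sorted ascending by account, row 3 is account=AC030. month columns in first-appearance order: Apr, Dec, Jun, Mar, Jan; column 2 is Dec.
Long rows with account=AC030, month=Dec: max(512, 497, 162) = 512.

512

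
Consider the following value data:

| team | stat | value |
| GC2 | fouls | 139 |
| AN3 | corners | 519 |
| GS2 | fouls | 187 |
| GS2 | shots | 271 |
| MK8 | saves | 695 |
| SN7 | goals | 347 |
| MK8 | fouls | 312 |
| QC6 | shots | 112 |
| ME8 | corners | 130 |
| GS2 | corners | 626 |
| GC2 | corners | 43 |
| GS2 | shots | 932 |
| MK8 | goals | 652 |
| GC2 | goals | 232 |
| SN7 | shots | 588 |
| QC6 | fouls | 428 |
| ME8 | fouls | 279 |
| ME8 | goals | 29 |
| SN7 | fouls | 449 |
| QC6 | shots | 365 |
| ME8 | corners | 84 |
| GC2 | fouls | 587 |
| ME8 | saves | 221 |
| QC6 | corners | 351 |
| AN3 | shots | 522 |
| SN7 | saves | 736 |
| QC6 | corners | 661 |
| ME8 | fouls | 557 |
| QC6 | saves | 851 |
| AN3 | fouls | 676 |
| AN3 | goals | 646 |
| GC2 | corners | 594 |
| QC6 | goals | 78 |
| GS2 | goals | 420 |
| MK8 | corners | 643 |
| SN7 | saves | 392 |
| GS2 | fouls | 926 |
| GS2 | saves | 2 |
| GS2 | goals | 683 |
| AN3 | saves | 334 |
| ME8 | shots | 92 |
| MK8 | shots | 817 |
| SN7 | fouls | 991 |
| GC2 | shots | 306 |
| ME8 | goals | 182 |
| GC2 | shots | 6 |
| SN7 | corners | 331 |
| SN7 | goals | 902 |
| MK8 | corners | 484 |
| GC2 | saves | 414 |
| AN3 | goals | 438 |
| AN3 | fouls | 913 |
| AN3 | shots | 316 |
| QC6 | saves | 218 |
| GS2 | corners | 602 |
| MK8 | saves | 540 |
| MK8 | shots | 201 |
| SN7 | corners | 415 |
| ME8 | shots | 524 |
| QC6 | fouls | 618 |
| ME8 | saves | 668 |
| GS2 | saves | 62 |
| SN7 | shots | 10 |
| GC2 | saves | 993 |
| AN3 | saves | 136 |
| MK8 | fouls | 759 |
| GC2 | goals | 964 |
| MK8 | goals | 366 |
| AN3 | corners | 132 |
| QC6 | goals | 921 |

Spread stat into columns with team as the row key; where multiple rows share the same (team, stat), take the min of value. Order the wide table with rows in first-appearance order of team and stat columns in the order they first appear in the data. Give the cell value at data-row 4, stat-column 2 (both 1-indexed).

With rows in first-appearance order of team, row 4 is team=MK8. stat columns in first-appearance order: fouls, corners, shots, saves, goals; column 2 is corners.
Long rows with team=MK8, stat=corners: min(643, 484) = 484.

484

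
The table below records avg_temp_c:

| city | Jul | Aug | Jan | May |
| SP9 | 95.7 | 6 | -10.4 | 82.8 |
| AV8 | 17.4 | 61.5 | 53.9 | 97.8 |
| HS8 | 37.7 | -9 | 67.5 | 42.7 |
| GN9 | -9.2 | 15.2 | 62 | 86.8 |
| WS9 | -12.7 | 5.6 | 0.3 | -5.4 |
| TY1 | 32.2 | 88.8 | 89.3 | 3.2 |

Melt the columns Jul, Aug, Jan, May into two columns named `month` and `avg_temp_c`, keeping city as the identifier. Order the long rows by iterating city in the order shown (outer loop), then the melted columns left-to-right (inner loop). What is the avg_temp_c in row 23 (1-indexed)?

89.3

24 rows total (6 × 4). Row 23: index ⌊(23-1)/4⌋ = 5 into city → TY1; (23-1) mod 4 = 2 into the melted columns → Jan.
So row 23 is (TY1, Jan, 89.3); avg_temp_c = 89.3.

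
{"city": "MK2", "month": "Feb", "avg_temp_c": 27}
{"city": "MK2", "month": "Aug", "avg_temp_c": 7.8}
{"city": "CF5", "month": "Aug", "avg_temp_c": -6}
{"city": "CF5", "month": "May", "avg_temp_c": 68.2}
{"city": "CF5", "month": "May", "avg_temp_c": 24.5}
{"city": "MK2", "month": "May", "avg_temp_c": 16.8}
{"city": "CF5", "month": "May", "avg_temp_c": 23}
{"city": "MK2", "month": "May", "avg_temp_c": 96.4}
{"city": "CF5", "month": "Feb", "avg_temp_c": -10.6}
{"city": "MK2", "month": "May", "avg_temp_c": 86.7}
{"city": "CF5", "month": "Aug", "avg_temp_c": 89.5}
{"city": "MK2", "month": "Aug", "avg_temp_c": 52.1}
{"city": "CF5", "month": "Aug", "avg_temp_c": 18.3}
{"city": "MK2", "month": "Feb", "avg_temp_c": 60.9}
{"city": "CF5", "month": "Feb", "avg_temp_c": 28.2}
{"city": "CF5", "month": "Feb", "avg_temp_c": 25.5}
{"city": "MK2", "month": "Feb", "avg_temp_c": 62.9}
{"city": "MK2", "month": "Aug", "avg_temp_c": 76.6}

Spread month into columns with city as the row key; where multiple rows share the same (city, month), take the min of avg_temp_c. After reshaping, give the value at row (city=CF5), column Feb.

-10.6

Rows with city=CF5 and month=Feb: avg_temp_c values are -10.6, 28.2, 25.5.
min(-10.6, 28.2, 25.5) = -10.6.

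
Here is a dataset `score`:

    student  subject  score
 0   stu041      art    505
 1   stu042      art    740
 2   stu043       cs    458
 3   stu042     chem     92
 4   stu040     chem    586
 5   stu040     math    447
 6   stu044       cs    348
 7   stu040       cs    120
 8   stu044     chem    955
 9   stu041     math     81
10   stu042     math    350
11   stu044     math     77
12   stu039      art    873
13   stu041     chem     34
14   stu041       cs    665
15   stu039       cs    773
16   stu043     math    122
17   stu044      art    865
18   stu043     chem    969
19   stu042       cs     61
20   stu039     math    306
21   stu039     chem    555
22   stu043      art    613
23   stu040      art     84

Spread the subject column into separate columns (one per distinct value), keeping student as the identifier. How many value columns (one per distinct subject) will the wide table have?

4 distinct subject values: cs, art, chem, math.

4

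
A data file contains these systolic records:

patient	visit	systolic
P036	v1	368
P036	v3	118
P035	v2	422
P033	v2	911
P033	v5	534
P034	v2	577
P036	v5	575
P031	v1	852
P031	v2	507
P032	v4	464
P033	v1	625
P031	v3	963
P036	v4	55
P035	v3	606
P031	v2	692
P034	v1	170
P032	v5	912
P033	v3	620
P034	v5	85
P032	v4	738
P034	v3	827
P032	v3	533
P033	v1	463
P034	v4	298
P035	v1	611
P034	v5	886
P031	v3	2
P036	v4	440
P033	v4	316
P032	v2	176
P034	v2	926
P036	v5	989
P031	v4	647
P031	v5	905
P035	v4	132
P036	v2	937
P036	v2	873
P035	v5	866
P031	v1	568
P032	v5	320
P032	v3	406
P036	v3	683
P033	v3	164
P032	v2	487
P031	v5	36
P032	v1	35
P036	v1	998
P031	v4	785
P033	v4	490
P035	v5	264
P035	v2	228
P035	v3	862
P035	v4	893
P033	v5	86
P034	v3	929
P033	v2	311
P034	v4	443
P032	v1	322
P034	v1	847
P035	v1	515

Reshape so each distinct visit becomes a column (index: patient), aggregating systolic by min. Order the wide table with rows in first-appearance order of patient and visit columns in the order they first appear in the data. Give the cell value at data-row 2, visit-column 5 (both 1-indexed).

132

With rows in first-appearance order of patient, row 2 is patient=P035. visit columns in first-appearance order: v1, v3, v2, v5, v4; column 5 is v4.
Long rows with patient=P035, visit=v4: min(132, 893) = 132.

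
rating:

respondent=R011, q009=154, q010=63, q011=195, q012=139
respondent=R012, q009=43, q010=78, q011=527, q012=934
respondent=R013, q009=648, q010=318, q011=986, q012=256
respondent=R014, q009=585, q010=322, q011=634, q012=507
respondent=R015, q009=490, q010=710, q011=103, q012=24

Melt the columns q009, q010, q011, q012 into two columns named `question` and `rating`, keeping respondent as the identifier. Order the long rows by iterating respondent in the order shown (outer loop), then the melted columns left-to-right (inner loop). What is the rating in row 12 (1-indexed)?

256

20 rows total (5 × 4). Row 12: index ⌊(12-1)/4⌋ = 2 into respondent → R013; (12-1) mod 4 = 3 into the melted columns → q012.
So row 12 is (R013, q012, 256); rating = 256.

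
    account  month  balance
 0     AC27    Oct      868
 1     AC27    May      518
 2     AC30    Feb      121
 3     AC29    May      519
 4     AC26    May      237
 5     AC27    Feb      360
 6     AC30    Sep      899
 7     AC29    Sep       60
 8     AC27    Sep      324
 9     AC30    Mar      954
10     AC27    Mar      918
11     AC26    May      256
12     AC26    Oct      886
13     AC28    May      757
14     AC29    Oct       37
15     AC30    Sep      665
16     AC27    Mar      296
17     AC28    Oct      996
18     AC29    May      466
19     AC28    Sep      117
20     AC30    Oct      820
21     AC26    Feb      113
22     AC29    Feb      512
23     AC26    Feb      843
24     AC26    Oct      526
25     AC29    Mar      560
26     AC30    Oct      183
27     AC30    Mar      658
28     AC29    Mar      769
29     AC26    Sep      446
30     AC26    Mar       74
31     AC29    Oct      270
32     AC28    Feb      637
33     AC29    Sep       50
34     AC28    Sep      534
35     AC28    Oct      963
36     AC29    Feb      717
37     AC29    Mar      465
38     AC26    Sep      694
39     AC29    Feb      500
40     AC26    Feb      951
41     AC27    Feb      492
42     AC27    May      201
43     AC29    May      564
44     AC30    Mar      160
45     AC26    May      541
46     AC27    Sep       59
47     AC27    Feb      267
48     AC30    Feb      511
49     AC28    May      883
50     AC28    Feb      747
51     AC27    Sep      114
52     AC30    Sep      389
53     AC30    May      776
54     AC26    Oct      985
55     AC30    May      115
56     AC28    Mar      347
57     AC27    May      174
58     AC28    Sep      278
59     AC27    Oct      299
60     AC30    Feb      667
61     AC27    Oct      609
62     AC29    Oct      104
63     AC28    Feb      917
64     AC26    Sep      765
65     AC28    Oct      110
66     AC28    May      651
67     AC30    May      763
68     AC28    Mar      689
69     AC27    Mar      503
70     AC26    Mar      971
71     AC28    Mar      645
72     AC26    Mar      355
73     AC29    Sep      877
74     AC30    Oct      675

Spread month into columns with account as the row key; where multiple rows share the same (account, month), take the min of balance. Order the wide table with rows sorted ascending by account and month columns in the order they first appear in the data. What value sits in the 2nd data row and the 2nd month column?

With rows sorted ascending by account, row 2 is account=AC27. month columns in first-appearance order: Oct, May, Feb, Sep, Mar; column 2 is May.
Long rows with account=AC27, month=May: min(518, 201, 174) = 174.

174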